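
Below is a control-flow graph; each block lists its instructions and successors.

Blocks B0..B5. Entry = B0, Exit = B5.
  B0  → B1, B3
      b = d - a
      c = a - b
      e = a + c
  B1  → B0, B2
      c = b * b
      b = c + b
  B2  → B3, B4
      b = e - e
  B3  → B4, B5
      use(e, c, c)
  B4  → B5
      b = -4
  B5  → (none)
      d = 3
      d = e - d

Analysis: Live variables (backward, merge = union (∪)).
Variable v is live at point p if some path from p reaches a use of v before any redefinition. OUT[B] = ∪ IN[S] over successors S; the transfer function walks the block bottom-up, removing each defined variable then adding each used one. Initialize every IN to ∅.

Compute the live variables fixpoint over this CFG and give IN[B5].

Answer: {e}

Working:
Fixpoint table:
  B0:  IN={a, d}  OUT={a, b, c, d, e}
  B1:  IN={a, b, d, e}  OUT={a, c, d, e}
  B2:  IN={c, e}  OUT={c, e}
  B3:  IN={c, e}  OUT={e}
  B4:  IN={e}  OUT={e}
  B5:  IN={e}  OUT={}

B5 is the boundary node: OUT[B5] = {}
Applying B5's transfer function to that OUT value gives IN[B5] (row B5 above).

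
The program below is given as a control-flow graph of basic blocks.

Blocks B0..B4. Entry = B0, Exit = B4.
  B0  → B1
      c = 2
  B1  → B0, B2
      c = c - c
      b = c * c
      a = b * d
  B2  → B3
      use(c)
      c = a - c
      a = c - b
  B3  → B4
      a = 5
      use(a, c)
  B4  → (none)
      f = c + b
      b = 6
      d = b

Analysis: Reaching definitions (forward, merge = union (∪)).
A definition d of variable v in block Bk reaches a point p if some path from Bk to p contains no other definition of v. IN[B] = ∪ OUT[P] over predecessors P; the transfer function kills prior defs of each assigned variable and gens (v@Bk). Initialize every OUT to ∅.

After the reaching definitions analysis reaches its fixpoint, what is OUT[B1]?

Answer: {a@B1, b@B1, c@B1}

Trace:
Per-block solution:
  B0:   IN={a@B1, b@B1, c@B1}   OUT={a@B1, b@B1, c@B0}
  B1:   IN={a@B1, b@B1, c@B0}   OUT={a@B1, b@B1, c@B1}
  B2:   IN={a@B1, b@B1, c@B1}   OUT={a@B2, b@B1, c@B2}
  B3:   IN={a@B2, b@B1, c@B2}   OUT={a@B3, b@B1, c@B2}
  B4:   IN={a@B3, b@B1, c@B2}   OUT={a@B3, b@B4, c@B2, d@B4, f@B4}

Merge at B1: IN[B1] = OUT[B0] = {a@B1, b@B1, c@B0}
Applying B1's transfer function to that IN value gives OUT[B1] (row B1 above).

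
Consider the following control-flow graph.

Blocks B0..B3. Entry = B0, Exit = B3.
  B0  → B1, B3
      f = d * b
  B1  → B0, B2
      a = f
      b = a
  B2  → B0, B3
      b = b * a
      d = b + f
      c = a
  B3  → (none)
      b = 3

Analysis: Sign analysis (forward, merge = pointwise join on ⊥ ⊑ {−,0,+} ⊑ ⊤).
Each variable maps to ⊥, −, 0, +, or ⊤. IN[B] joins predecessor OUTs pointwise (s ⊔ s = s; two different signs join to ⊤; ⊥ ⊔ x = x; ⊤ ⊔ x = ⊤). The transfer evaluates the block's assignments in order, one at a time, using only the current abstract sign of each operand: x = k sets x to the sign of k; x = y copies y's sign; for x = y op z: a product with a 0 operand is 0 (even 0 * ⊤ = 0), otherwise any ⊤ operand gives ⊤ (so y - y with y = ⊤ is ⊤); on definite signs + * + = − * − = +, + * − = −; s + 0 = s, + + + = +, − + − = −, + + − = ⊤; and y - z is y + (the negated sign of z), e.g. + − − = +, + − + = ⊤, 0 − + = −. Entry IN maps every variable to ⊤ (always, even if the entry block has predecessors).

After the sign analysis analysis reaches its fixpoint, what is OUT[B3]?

Answer: {a: ⊤, b: +, c: ⊤, d: ⊤, e: ⊤, f: ⊤}

Trace:
Per-block solution:
  B0: | IN=(all ⊤) | OUT=(all ⊤)
  B1: | IN=(all ⊤) | OUT=(all ⊤)
  B2: | IN=(all ⊤) | OUT=(all ⊤)
  B3: | IN=(all ⊤) | OUT={b:+; rest ⊤}

Merge at B3: IN[B3] = OUT[B0] ⊔ OUT[B2] = {a: ⊤, b: ⊤, c: ⊤, d: ⊤, e: ⊤, f: ⊤}
Applying B3's transfer function to that IN value gives OUT[B3] (row B3 above).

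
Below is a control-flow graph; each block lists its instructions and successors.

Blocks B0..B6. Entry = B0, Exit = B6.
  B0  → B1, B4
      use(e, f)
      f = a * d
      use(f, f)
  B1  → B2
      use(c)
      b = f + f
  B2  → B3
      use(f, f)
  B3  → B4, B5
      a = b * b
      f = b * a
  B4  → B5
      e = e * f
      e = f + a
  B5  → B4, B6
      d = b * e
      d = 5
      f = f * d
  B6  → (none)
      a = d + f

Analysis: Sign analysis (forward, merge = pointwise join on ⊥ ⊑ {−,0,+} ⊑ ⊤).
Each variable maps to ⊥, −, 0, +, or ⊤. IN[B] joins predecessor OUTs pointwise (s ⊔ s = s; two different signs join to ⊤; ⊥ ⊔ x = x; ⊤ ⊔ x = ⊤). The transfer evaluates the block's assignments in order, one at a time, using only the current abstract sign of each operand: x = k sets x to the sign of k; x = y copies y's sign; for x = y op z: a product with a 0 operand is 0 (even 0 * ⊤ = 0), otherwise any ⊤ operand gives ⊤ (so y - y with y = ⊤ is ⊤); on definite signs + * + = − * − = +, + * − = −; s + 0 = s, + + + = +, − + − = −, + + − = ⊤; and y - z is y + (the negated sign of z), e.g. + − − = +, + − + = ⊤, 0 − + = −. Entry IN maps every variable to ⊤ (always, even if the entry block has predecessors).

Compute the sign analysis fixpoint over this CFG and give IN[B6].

Converged values:
  B0:  IN=(all ⊤)  OUT=(all ⊤)
  B1:  IN=(all ⊤)  OUT=(all ⊤)
  B2:  IN=(all ⊤)  OUT=(all ⊤)
  B3:  IN=(all ⊤)  OUT=(all ⊤)
  B4:  IN=(all ⊤)  OUT=(all ⊤)
  B5:  IN=(all ⊤)  OUT={d:+; rest ⊤}
  B6:  IN={d:+; rest ⊤}  OUT={d:+; rest ⊤}

Merge at B6: IN[B6] = OUT[B5] = {a: ⊤, b: ⊤, c: ⊤, d: +, e: ⊤, f: ⊤}

Answer: {a: ⊤, b: ⊤, c: ⊤, d: +, e: ⊤, f: ⊤}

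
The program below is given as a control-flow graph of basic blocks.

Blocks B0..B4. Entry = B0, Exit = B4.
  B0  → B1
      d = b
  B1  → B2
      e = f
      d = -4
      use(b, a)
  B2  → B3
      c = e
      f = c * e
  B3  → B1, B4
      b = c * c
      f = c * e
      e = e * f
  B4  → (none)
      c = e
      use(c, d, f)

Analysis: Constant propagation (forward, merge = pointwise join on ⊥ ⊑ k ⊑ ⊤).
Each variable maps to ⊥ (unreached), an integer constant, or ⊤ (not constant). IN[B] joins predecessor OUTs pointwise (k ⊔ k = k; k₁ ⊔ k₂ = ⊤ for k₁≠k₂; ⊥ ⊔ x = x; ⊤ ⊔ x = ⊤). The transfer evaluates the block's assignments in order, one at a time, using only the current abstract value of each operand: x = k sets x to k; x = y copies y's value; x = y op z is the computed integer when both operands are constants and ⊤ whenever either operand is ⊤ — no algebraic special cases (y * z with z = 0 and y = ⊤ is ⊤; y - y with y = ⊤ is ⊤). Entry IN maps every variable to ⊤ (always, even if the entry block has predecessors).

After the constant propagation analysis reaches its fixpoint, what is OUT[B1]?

Per-block solution:
  B0:  IN=(all ⊤)  OUT=(all ⊤)
  B1:  IN=(all ⊤)  OUT={d:-4; rest ⊤}
  B2:  IN={d:-4; rest ⊤}  OUT={d:-4; rest ⊤}
  B3:  IN={d:-4; rest ⊤}  OUT={d:-4; rest ⊤}
  B4:  IN={d:-4; rest ⊤}  OUT={d:-4; rest ⊤}

Merge at B1: IN[B1] = OUT[B0] ⊔ OUT[B3] = {a: ⊤, b: ⊤, c: ⊤, d: ⊤, e: ⊤, f: ⊤}
Applying B1's transfer function to that IN value gives OUT[B1] (row B1 above).

Answer: {a: ⊤, b: ⊤, c: ⊤, d: -4, e: ⊤, f: ⊤}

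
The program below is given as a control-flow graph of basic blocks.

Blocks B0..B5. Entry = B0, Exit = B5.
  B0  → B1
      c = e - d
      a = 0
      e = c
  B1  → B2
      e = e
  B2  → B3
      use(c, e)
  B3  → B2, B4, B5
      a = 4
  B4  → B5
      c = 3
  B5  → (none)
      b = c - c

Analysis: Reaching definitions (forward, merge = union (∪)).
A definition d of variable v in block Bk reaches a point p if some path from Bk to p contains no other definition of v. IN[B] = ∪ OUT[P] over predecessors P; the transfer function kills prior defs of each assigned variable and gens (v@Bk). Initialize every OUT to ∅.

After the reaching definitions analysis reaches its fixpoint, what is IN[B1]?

Fixpoint table:
  B0: | IN={} | OUT={a@B0, c@B0, e@B0}
  B1: | IN={a@B0, c@B0, e@B0} | OUT={a@B0, c@B0, e@B1}
  B2: | IN={a@B0, a@B3, c@B0, e@B1} | OUT={a@B0, a@B3, c@B0, e@B1}
  B3: | IN={a@B0, a@B3, c@B0, e@B1} | OUT={a@B3, c@B0, e@B1}
  B4: | IN={a@B3, c@B0, e@B1} | OUT={a@B3, c@B4, e@B1}
  B5: | IN={a@B3, c@B0, c@B4, e@B1} | OUT={a@B3, b@B5, c@B0, c@B4, e@B1}

Merge at B1: IN[B1] = OUT[B0] = {a@B0, c@B0, e@B0}

Answer: {a@B0, c@B0, e@B0}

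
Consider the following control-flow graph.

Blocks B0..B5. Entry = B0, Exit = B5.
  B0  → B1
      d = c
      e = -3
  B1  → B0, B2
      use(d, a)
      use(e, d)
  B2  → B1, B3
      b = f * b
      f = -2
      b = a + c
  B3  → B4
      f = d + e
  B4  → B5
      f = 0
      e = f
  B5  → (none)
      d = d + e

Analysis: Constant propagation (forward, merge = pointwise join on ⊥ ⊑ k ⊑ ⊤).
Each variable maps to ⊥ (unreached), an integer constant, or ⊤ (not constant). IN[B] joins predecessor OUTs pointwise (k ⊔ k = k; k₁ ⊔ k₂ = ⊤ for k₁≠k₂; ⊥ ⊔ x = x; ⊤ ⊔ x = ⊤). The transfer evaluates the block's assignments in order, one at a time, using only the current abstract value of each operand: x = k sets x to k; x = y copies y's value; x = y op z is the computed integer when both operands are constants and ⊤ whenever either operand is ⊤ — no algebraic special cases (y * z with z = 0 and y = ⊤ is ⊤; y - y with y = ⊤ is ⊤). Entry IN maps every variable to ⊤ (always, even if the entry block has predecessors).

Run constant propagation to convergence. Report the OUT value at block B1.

Answer: {a: ⊤, b: ⊤, c: ⊤, d: ⊤, e: -3, f: ⊤}

Working:
Per-block solution:
  B0:  IN=(all ⊤)  OUT={e:-3; rest ⊤}
  B1:  IN={e:-3; rest ⊤}  OUT={e:-3; rest ⊤}
  B2:  IN={e:-3; rest ⊤}  OUT={e:-3, f:-2; rest ⊤}
  B3:  IN={e:-3, f:-2; rest ⊤}  OUT={e:-3; rest ⊤}
  B4:  IN={e:-3; rest ⊤}  OUT={e:0, f:0; rest ⊤}
  B5:  IN={e:0, f:0; rest ⊤}  OUT={e:0, f:0; rest ⊤}

Merge at B1: IN[B1] = OUT[B0] ⊔ OUT[B2] = {a: ⊤, b: ⊤, c: ⊤, d: ⊤, e: -3, f: ⊤}
Applying B1's transfer function to that IN value gives OUT[B1] (row B1 above).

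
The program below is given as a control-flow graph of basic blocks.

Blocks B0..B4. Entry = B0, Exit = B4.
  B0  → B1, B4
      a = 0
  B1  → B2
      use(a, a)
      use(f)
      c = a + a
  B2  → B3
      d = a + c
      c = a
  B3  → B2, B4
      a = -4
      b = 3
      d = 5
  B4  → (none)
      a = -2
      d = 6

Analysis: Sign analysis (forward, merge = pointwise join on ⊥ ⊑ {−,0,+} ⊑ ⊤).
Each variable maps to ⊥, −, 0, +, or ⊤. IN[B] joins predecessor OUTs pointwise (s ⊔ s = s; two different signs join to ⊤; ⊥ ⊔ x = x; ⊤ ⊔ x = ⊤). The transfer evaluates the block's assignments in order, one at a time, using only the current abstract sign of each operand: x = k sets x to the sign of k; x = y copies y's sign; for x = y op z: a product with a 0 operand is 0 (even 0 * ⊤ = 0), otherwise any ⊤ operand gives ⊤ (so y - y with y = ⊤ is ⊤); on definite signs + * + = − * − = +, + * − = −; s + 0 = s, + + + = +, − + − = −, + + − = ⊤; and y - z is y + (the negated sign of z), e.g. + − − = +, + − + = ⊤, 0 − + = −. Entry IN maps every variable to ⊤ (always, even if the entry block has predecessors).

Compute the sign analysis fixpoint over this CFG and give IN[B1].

Converged values:
  B0:  IN=(all ⊤)  OUT={a:0; rest ⊤}
  B1:  IN={a:0; rest ⊤}  OUT={a:0, c:0; rest ⊤}
  B2:  IN=(all ⊤)  OUT=(all ⊤)
  B3:  IN=(all ⊤)  OUT={a:-, b:+, d:+; rest ⊤}
  B4:  IN=(all ⊤)  OUT={a:-, d:+; rest ⊤}

Merge at B1: IN[B1] = OUT[B0] = {a: 0, b: ⊤, c: ⊤, d: ⊤, e: ⊤, f: ⊤}

Answer: {a: 0, b: ⊤, c: ⊤, d: ⊤, e: ⊤, f: ⊤}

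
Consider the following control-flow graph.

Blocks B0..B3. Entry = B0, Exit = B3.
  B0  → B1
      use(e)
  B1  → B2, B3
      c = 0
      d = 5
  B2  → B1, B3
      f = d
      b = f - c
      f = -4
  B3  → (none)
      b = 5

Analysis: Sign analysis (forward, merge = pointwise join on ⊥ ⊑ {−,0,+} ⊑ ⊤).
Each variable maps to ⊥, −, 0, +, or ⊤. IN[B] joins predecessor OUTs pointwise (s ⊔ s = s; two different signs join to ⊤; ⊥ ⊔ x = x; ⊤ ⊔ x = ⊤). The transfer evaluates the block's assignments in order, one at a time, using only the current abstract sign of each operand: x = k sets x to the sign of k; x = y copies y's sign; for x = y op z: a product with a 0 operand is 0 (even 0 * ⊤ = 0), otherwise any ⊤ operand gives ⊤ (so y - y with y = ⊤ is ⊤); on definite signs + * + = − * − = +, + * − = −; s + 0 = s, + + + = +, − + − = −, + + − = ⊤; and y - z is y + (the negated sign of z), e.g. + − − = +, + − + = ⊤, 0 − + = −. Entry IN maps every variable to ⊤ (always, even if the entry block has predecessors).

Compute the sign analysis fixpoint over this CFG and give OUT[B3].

Converged values:
  B0:   IN=(all ⊤)   OUT=(all ⊤)
  B1:   IN=(all ⊤)   OUT={c:0, d:+; rest ⊤}
  B2:   IN={c:0, d:+; rest ⊤}   OUT={b:+, c:0, d:+, f:-; rest ⊤}
  B3:   IN={c:0, d:+; rest ⊤}   OUT={b:+, c:0, d:+; rest ⊤}

Merge at B3: IN[B3] = OUT[B1] ⊔ OUT[B2] = {a: ⊤, b: ⊤, c: 0, d: +, e: ⊤, f: ⊤}
Applying B3's transfer function to that IN value gives OUT[B3] (row B3 above).

Answer: {a: ⊤, b: +, c: 0, d: +, e: ⊤, f: ⊤}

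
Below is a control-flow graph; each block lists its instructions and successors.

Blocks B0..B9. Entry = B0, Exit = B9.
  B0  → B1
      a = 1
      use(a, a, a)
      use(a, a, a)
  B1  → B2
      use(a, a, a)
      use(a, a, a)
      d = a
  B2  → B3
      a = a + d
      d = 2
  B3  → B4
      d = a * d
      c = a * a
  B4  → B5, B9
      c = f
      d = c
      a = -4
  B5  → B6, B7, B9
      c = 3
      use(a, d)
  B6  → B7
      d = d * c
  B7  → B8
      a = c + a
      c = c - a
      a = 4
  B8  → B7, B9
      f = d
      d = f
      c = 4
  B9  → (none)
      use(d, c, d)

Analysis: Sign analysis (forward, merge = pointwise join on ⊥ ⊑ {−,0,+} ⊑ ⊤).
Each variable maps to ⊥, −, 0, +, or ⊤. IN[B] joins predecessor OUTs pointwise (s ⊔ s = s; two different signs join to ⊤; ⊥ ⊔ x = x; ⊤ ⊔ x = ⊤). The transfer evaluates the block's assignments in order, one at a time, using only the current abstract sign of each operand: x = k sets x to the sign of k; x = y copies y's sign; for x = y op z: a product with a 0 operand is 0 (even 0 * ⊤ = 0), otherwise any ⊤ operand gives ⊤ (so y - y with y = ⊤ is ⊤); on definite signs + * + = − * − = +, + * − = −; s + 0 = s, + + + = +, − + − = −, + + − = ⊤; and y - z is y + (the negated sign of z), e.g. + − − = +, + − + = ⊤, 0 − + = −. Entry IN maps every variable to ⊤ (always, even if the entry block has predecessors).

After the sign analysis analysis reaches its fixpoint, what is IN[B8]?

Converged values:
  B0:  IN=(all ⊤)  OUT={a:+; rest ⊤}
  B1:  IN={a:+; rest ⊤}  OUT={a:+, d:+; rest ⊤}
  B2:  IN={a:+, d:+; rest ⊤}  OUT={a:+, d:+; rest ⊤}
  B3:  IN={a:+, d:+; rest ⊤}  OUT={a:+, c:+, d:+; rest ⊤}
  B4:  IN={a:+, c:+, d:+; rest ⊤}  OUT={a:-; rest ⊤}
  B5:  IN={a:-; rest ⊤}  OUT={a:-, c:+; rest ⊤}
  B6:  IN={a:-, c:+; rest ⊤}  OUT={a:-, c:+; rest ⊤}
  B7:  IN={c:+; rest ⊤}  OUT={a:+; rest ⊤}
  B8:  IN={a:+; rest ⊤}  OUT={a:+, c:+; rest ⊤}
  B9:  IN=(all ⊤)  OUT=(all ⊤)

Merge at B8: IN[B8] = OUT[B7] = {a: +, b: ⊤, c: ⊤, d: ⊤, e: ⊤, f: ⊤}

Answer: {a: +, b: ⊤, c: ⊤, d: ⊤, e: ⊤, f: ⊤}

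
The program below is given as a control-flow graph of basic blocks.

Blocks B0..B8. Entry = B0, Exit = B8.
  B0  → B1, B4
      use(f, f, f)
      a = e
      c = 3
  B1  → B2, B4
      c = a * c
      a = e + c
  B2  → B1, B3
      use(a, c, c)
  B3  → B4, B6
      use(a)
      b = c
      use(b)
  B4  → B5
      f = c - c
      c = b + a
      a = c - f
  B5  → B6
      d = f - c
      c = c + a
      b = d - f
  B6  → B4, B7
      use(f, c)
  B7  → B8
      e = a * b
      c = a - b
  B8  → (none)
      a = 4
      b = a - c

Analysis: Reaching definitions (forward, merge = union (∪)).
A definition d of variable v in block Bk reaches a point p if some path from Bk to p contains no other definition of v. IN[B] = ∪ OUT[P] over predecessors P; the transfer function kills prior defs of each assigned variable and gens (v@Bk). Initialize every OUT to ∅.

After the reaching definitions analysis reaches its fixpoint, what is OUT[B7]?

Answer: {a@B1, a@B4, b@B3, b@B5, c@B7, d@B5, e@B7, f@B4}

Trace:
Fixpoint table:
  B0:   IN={}   OUT={a@B0, c@B0}
  B1:   IN={a@B0, a@B1, c@B0, c@B1}   OUT={a@B1, c@B1}
  B2:   IN={a@B1, c@B1}   OUT={a@B1, c@B1}
  B3:   IN={a@B1, c@B1}   OUT={a@B1, b@B3, c@B1}
  B4:   IN={a@B0, a@B1, a@B4, b@B3, b@B5, c@B0, c@B1, c@B5, d@B5, f@B4}   OUT={a@B4, b@B3, b@B5, c@B4, d@B5, f@B4}
  B5:   IN={a@B4, b@B3, b@B5, c@B4, d@B5, f@B4}   OUT={a@B4, b@B5, c@B5, d@B5, f@B4}
  B6:   IN={a@B1, a@B4, b@B3, b@B5, c@B1, c@B5, d@B5, f@B4}   OUT={a@B1, a@B4, b@B3, b@B5, c@B1, c@B5, d@B5, f@B4}
  B7:   IN={a@B1, a@B4, b@B3, b@B5, c@B1, c@B5, d@B5, f@B4}   OUT={a@B1, a@B4, b@B3, b@B5, c@B7, d@B5, e@B7, f@B4}
  B8:   IN={a@B1, a@B4, b@B3, b@B5, c@B7, d@B5, e@B7, f@B4}   OUT={a@B8, b@B8, c@B7, d@B5, e@B7, f@B4}

Merge at B7: IN[B7] = OUT[B6] = {a@B1, a@B4, b@B3, b@B5, c@B1, c@B5, d@B5, f@B4}
Applying B7's transfer function to that IN value gives OUT[B7] (row B7 above).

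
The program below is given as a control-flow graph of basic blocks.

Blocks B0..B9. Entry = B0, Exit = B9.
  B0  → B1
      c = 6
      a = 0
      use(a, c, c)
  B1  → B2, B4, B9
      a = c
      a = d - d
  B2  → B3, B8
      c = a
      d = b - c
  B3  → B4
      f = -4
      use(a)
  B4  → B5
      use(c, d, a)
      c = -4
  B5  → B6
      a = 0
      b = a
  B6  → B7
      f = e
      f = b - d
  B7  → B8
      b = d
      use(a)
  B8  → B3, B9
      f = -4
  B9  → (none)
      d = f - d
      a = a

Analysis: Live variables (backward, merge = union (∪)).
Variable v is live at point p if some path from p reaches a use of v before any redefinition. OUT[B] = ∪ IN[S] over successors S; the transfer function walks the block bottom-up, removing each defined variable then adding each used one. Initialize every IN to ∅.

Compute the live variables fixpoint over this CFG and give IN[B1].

Answer: {b, c, d, e, f}

Trace:
Per-block solution:
  B0:   IN={b, d, e, f}   OUT={b, c, d, e, f}
  B1:   IN={b, c, d, e, f}   OUT={a, b, c, d, e, f}
  B2:   IN={a, b, e}   OUT={a, c, d, e}
  B3:   IN={a, c, d, e}   OUT={a, c, d, e}
  B4:   IN={a, c, d, e}   OUT={c, d, e}
  B5:   IN={c, d, e}   OUT={a, b, c, d, e}
  B6:   IN={a, b, c, d, e}   OUT={a, c, d, e}
  B7:   IN={a, c, d, e}   OUT={a, c, d, e}
  B8:   IN={a, c, d, e}   OUT={a, c, d, e, f}
  B9:   IN={a, d, f}   OUT={}

Merge at B1: OUT[B1] = IN[B2] ⊔ IN[B4] ⊔ IN[B9] = {a, b, c, d, e, f}
Applying B1's transfer function to that OUT value gives IN[B1] (row B1 above).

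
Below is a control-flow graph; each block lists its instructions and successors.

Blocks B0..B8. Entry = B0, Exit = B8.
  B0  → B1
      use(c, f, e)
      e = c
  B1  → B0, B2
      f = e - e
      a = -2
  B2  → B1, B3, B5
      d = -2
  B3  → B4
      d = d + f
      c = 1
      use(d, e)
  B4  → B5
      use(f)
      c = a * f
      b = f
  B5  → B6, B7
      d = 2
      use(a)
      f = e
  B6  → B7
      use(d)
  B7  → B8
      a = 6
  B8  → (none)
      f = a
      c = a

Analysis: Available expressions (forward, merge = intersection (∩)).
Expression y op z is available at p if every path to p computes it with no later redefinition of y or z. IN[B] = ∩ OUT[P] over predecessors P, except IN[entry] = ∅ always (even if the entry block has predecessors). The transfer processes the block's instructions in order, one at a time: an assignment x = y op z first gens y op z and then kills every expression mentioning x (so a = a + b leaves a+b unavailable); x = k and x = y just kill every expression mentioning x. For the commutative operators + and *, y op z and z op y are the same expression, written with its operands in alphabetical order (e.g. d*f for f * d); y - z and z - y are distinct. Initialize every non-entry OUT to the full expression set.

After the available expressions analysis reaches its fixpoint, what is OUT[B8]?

Converged values:
  B0:   IN={}   OUT={}
  B1:   IN={}   OUT={e-e}
  B2:   IN={e-e}   OUT={e-e}
  B3:   IN={e-e}   OUT={e-e}
  B4:   IN={e-e}   OUT={a*f, e-e}
  B5:   IN={e-e}   OUT={e-e}
  B6:   IN={e-e}   OUT={e-e}
  B7:   IN={e-e}   OUT={e-e}
  B8:   IN={e-e}   OUT={e-e}

Merge at B8: IN[B8] = OUT[B7] = {e-e}
Applying B8's transfer function to that IN value gives OUT[B8] (row B8 above).

Answer: {e-e}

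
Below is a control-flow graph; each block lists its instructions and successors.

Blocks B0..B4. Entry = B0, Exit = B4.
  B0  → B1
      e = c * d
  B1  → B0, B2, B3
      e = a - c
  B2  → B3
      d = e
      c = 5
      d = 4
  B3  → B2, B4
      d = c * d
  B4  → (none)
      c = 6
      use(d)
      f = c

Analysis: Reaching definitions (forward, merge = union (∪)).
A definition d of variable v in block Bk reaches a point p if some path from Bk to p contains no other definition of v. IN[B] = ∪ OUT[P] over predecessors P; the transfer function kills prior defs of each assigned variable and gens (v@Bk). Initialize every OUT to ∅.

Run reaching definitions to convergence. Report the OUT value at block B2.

Fixpoint table:
  B0:   IN={e@B1}   OUT={e@B0}
  B1:   IN={e@B0}   OUT={e@B1}
  B2:   IN={c@B2, d@B3, e@B1}   OUT={c@B2, d@B2, e@B1}
  B3:   IN={c@B2, d@B2, e@B1}   OUT={c@B2, d@B3, e@B1}
  B4:   IN={c@B2, d@B3, e@B1}   OUT={c@B4, d@B3, e@B1, f@B4}

Merge at B2: IN[B2] = OUT[B1] ⊔ OUT[B3] = {c@B2, d@B3, e@B1}
Applying B2's transfer function to that IN value gives OUT[B2] (row B2 above).

Answer: {c@B2, d@B2, e@B1}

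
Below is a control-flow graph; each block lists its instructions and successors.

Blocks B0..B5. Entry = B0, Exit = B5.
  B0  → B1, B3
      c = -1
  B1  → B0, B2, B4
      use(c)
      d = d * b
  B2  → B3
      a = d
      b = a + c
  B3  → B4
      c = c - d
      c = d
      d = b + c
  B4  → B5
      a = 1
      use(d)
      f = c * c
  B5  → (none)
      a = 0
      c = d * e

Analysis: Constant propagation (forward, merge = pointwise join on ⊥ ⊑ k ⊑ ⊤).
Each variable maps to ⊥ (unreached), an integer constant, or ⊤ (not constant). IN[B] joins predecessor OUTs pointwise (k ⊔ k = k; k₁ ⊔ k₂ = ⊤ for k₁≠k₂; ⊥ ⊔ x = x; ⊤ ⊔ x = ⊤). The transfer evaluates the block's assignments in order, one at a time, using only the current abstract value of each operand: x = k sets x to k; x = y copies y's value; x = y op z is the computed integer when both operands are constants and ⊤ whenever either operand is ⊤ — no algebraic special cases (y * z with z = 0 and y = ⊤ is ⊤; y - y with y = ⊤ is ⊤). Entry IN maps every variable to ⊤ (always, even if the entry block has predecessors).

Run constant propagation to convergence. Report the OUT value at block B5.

Answer: {a: 0, b: ⊤, c: ⊤, d: ⊤, e: ⊤, f: ⊤}

Derivation:
Per-block solution:
  B0: | IN=(all ⊤) | OUT={c:-1; rest ⊤}
  B1: | IN={c:-1; rest ⊤} | OUT={c:-1; rest ⊤}
  B2: | IN={c:-1; rest ⊤} | OUT={c:-1; rest ⊤}
  B3: | IN={c:-1; rest ⊤} | OUT=(all ⊤)
  B4: | IN=(all ⊤) | OUT={a:1; rest ⊤}
  B5: | IN={a:1; rest ⊤} | OUT={a:0; rest ⊤}

Merge at B5: IN[B5] = OUT[B4] = {a: 1, b: ⊤, c: ⊤, d: ⊤, e: ⊤, f: ⊤}
Applying B5's transfer function to that IN value gives OUT[B5] (row B5 above).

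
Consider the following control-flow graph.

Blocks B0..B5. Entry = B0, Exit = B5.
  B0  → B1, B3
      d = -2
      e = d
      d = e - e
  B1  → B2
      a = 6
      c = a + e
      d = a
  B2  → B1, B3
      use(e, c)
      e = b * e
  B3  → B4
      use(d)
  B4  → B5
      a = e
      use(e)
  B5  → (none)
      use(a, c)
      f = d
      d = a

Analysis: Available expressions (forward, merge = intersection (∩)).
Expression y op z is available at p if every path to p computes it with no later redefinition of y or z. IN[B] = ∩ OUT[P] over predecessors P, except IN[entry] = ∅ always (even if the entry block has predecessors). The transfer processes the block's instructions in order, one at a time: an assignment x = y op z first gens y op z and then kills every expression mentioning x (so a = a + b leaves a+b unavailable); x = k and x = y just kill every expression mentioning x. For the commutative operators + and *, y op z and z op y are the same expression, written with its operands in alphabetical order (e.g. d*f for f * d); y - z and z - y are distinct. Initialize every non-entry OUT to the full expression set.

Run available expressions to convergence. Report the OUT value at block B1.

Answer: {a+e}

Working:
Converged values:
  B0: | IN={} | OUT={e-e}
  B1: | IN={} | OUT={a+e}
  B2: | IN={a+e} | OUT={}
  B3: | IN={} | OUT={}
  B4: | IN={} | OUT={}
  B5: | IN={} | OUT={}

Merge at B1: IN[B1] = OUT[B0] ∩ OUT[B2] = {}
Applying B1's transfer function to that IN value gives OUT[B1] (row B1 above).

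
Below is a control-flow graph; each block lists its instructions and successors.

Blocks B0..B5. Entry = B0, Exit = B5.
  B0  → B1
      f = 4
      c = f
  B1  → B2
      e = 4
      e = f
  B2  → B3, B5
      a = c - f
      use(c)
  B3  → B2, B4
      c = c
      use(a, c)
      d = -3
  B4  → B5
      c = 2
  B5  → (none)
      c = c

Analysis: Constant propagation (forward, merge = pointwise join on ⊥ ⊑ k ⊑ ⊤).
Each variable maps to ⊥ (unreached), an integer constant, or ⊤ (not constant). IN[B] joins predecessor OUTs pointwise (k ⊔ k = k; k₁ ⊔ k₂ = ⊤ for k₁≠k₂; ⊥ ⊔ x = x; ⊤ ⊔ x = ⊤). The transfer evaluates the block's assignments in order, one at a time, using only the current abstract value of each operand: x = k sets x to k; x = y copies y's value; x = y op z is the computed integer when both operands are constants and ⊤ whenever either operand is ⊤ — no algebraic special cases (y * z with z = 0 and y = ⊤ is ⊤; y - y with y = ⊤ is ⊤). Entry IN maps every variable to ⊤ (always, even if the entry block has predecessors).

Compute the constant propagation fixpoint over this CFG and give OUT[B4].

Answer: {a: 0, b: ⊤, c: 2, d: -3, e: 4, f: 4}

Derivation:
Fixpoint table:
  B0:  IN=(all ⊤)  OUT={c:4, f:4; rest ⊤}
  B1:  IN={c:4, f:4; rest ⊤}  OUT={c:4, e:4, f:4; rest ⊤}
  B2:  IN={c:4, e:4, f:4; rest ⊤}  OUT={a:0, c:4, e:4, f:4; rest ⊤}
  B3:  IN={a:0, c:4, e:4, f:4; rest ⊤}  OUT={a:0, c:4, d:-3, e:4, f:4; rest ⊤}
  B4:  IN={a:0, c:4, d:-3, e:4, f:4; rest ⊤}  OUT={a:0, c:2, d:-3, e:4, f:4; rest ⊤}
  B5:  IN={a:0, e:4, f:4; rest ⊤}  OUT={a:0, e:4, f:4; rest ⊤}

Merge at B4: IN[B4] = OUT[B3] = {a: 0, b: ⊤, c: 4, d: -3, e: 4, f: 4}
Applying B4's transfer function to that IN value gives OUT[B4] (row B4 above).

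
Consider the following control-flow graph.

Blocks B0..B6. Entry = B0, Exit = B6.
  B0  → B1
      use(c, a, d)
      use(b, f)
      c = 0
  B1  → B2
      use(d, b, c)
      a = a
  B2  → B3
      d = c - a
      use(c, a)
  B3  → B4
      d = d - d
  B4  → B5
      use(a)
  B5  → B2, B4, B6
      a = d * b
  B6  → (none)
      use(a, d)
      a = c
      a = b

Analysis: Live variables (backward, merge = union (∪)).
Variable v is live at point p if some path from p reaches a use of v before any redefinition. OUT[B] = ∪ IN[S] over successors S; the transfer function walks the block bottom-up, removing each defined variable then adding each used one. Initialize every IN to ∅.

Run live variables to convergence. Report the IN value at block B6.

Answer: {a, b, c, d}

Working:
Fixpoint table:
  B0:  IN={a, b, c, d, f}  OUT={a, b, c, d}
  B1:  IN={a, b, c, d}  OUT={a, b, c}
  B2:  IN={a, b, c}  OUT={a, b, c, d}
  B3:  IN={a, b, c, d}  OUT={a, b, c, d}
  B4:  IN={a, b, c, d}  OUT={b, c, d}
  B5:  IN={b, c, d}  OUT={a, b, c, d}
  B6:  IN={a, b, c, d}  OUT={}

B6 is the boundary node: OUT[B6] = {}
Applying B6's transfer function to that OUT value gives IN[B6] (row B6 above).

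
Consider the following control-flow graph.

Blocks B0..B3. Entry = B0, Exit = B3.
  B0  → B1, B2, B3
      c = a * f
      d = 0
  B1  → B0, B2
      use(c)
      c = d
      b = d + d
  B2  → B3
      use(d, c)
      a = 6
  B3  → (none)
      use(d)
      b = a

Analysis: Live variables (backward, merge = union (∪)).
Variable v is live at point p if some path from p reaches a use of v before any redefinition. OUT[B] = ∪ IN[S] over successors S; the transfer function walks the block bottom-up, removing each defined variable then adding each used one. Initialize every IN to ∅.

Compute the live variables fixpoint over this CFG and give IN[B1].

Answer: {a, c, d, f}

Derivation:
Fixpoint table:
  B0:   IN={a, f}   OUT={a, c, d, f}
  B1:   IN={a, c, d, f}   OUT={a, c, d, f}
  B2:   IN={c, d}   OUT={a, d}
  B3:   IN={a, d}   OUT={}

Merge at B1: OUT[B1] = IN[B0] ⊔ IN[B2] = {a, c, d, f}
Applying B1's transfer function to that OUT value gives IN[B1] (row B1 above).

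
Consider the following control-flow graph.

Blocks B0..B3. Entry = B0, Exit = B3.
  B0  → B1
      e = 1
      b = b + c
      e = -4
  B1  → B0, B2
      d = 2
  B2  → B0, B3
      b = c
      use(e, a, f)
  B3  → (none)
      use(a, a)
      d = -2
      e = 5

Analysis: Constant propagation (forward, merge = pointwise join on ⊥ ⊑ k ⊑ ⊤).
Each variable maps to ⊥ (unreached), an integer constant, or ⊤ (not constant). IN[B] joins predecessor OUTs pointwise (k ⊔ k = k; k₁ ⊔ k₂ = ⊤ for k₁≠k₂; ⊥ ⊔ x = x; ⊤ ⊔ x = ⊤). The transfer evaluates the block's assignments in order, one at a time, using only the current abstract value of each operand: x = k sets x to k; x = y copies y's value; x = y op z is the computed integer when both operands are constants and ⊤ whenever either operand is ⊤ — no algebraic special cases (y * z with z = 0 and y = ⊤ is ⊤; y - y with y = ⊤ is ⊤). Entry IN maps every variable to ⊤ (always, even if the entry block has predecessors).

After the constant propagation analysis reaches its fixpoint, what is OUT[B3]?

Answer: {a: ⊤, b: ⊤, c: ⊤, d: -2, e: 5, f: ⊤}

Working:
Per-block solution:
  B0:  IN=(all ⊤)  OUT={e:-4; rest ⊤}
  B1:  IN={e:-4; rest ⊤}  OUT={d:2, e:-4; rest ⊤}
  B2:  IN={d:2, e:-4; rest ⊤}  OUT={d:2, e:-4; rest ⊤}
  B3:  IN={d:2, e:-4; rest ⊤}  OUT={d:-2, e:5; rest ⊤}

Merge at B3: IN[B3] = OUT[B2] = {a: ⊤, b: ⊤, c: ⊤, d: 2, e: -4, f: ⊤}
Applying B3's transfer function to that IN value gives OUT[B3] (row B3 above).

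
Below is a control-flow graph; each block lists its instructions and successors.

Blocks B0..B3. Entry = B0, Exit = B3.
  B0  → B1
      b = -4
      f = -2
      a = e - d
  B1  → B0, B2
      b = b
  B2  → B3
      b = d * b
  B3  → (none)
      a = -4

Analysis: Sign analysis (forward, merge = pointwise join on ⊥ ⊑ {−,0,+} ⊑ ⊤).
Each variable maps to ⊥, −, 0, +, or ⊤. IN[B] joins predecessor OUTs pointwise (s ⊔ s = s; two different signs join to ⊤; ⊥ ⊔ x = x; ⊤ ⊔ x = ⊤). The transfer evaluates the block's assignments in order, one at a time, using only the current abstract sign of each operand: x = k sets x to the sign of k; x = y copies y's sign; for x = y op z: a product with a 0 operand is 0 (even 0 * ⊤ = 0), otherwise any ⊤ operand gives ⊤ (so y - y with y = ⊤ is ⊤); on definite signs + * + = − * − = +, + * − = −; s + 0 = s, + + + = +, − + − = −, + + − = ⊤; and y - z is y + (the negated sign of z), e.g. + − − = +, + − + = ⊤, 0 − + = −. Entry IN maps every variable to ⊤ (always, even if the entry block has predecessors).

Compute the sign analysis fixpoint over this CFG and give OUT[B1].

Per-block solution:
  B0:   IN=(all ⊤)   OUT={b:-, f:-; rest ⊤}
  B1:   IN={b:-, f:-; rest ⊤}   OUT={b:-, f:-; rest ⊤}
  B2:   IN={b:-, f:-; rest ⊤}   OUT={f:-; rest ⊤}
  B3:   IN={f:-; rest ⊤}   OUT={a:-, f:-; rest ⊤}

Merge at B1: IN[B1] = OUT[B0] = {a: ⊤, b: -, c: ⊤, d: ⊤, e: ⊤, f: -}
Applying B1's transfer function to that IN value gives OUT[B1] (row B1 above).

Answer: {a: ⊤, b: -, c: ⊤, d: ⊤, e: ⊤, f: -}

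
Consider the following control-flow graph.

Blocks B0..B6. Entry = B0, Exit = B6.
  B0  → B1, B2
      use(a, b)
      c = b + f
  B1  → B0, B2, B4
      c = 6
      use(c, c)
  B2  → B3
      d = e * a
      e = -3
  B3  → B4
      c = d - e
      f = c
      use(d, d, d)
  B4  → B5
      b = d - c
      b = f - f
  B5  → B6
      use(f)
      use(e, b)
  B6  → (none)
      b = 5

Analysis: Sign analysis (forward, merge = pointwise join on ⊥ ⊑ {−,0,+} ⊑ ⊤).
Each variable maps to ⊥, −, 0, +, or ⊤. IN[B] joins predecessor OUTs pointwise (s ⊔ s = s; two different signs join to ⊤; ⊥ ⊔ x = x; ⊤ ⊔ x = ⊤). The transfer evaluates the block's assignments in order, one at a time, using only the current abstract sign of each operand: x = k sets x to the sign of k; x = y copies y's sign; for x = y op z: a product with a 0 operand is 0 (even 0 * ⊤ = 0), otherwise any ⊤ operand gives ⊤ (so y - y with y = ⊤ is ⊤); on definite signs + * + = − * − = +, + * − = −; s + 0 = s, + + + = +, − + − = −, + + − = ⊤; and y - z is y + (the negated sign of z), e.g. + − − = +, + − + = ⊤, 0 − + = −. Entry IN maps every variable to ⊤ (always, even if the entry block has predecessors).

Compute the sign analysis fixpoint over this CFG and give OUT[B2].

Fixpoint table:
  B0:  IN=(all ⊤)  OUT=(all ⊤)
  B1:  IN=(all ⊤)  OUT={c:+; rest ⊤}
  B2:  IN=(all ⊤)  OUT={e:-; rest ⊤}
  B3:  IN={e:-; rest ⊤}  OUT={e:-; rest ⊤}
  B4:  IN=(all ⊤)  OUT=(all ⊤)
  B5:  IN=(all ⊤)  OUT=(all ⊤)
  B6:  IN=(all ⊤)  OUT={b:+; rest ⊤}

Merge at B2: IN[B2] = OUT[B0] ⊔ OUT[B1] = {a: ⊤, b: ⊤, c: ⊤, d: ⊤, e: ⊤, f: ⊤}
Applying B2's transfer function to that IN value gives OUT[B2] (row B2 above).

Answer: {a: ⊤, b: ⊤, c: ⊤, d: ⊤, e: -, f: ⊤}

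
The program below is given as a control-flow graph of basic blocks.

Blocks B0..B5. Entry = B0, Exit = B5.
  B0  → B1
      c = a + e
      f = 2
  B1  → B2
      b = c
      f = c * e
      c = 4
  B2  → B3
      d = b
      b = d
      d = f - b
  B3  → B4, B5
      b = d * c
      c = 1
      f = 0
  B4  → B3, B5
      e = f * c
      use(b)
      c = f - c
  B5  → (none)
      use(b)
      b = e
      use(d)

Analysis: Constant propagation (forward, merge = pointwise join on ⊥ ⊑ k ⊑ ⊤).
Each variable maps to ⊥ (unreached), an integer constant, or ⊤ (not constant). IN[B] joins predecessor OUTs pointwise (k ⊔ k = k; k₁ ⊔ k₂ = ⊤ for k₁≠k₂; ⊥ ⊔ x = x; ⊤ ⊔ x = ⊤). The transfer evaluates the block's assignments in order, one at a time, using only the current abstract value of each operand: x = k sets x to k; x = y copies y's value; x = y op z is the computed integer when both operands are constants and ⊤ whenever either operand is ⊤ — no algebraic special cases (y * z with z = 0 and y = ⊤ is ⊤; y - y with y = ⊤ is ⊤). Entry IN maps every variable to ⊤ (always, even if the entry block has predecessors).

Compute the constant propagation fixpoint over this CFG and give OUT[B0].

Per-block solution:
  B0:  IN=(all ⊤)  OUT={f:2; rest ⊤}
  B1:  IN={f:2; rest ⊤}  OUT={c:4; rest ⊤}
  B2:  IN={c:4; rest ⊤}  OUT={c:4; rest ⊤}
  B3:  IN=(all ⊤)  OUT={c:1, f:0; rest ⊤}
  B4:  IN={c:1, f:0; rest ⊤}  OUT={c:-1, e:0, f:0; rest ⊤}
  B5:  IN={f:0; rest ⊤}  OUT={f:0; rest ⊤}

B0 is the boundary node: IN[B0] = {a: ⊤, b: ⊤, c: ⊤, d: ⊤, e: ⊤, f: ⊤}
Applying B0's transfer function to that IN value gives OUT[B0] (row B0 above).

Answer: {a: ⊤, b: ⊤, c: ⊤, d: ⊤, e: ⊤, f: 2}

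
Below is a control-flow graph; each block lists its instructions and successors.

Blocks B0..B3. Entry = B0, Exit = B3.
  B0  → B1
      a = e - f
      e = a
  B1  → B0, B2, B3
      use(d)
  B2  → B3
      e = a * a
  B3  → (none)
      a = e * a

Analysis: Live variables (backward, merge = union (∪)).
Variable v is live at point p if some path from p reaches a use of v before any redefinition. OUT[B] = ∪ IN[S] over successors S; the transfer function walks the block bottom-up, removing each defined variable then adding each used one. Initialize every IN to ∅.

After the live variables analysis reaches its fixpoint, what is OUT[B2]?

Answer: {a, e}

Derivation:
Fixpoint table:
  B0: | IN={d, e, f} | OUT={a, d, e, f}
  B1: | IN={a, d, e, f} | OUT={a, d, e, f}
  B2: | IN={a} | OUT={a, e}
  B3: | IN={a, e} | OUT={}

Merge at B2: OUT[B2] = IN[B3] = {a, e}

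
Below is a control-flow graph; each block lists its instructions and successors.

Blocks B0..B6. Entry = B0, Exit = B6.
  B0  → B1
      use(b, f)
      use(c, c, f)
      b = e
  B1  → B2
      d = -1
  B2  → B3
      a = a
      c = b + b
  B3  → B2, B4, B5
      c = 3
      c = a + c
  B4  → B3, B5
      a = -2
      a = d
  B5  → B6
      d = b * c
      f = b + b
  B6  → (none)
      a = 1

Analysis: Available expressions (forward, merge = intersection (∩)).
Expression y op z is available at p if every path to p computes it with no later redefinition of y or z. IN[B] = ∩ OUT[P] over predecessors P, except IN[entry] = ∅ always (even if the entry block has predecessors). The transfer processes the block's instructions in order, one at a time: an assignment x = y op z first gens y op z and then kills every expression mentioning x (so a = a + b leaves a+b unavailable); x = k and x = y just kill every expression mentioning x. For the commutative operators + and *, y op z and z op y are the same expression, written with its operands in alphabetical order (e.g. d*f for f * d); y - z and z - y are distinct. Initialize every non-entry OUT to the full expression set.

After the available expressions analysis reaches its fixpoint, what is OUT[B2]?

Per-block solution:
  B0:   IN={}   OUT={}
  B1:   IN={}   OUT={}
  B2:   IN={}   OUT={b+b}
  B3:   IN={b+b}   OUT={b+b}
  B4:   IN={b+b}   OUT={b+b}
  B5:   IN={b+b}   OUT={b*c, b+b}
  B6:   IN={b*c, b+b}   OUT={b*c, b+b}

Merge at B2: IN[B2] = OUT[B1] ∩ OUT[B3] = {}
Applying B2's transfer function to that IN value gives OUT[B2] (row B2 above).

Answer: {b+b}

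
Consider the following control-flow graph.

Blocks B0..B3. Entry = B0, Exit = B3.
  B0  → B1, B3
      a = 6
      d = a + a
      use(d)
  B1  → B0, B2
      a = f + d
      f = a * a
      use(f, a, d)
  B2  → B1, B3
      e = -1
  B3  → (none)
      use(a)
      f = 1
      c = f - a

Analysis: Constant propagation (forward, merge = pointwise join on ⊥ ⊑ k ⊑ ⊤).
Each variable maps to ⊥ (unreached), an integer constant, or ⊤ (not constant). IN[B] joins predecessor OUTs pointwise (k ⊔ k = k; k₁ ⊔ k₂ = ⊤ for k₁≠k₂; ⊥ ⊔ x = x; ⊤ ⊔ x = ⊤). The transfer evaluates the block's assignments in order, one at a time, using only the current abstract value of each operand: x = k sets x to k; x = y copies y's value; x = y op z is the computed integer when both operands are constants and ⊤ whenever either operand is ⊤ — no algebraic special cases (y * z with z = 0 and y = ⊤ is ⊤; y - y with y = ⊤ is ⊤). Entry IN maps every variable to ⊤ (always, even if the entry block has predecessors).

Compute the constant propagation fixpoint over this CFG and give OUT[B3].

Fixpoint table:
  B0:   IN=(all ⊤)   OUT={a:6, d:12; rest ⊤}
  B1:   IN={d:12; rest ⊤}   OUT={d:12; rest ⊤}
  B2:   IN={d:12; rest ⊤}   OUT={d:12, e:-1; rest ⊤}
  B3:   IN={d:12; rest ⊤}   OUT={d:12, f:1; rest ⊤}

Merge at B3: IN[B3] = OUT[B0] ⊔ OUT[B2] = {a: ⊤, b: ⊤, c: ⊤, d: 12, e: ⊤, f: ⊤}
Applying B3's transfer function to that IN value gives OUT[B3] (row B3 above).

Answer: {a: ⊤, b: ⊤, c: ⊤, d: 12, e: ⊤, f: 1}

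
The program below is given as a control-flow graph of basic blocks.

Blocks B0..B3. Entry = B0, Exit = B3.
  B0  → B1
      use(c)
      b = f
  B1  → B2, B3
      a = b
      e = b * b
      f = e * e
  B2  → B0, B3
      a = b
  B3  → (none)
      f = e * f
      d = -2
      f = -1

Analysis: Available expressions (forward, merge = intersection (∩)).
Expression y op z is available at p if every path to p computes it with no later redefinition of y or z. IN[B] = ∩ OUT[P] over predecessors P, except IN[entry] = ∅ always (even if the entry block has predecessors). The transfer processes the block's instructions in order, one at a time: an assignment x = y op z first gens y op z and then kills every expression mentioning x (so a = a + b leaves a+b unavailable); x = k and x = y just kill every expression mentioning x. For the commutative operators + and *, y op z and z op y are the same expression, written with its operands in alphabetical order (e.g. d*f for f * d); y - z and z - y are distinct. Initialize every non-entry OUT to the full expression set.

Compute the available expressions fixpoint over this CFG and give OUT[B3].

Fixpoint table:
  B0:  IN={}  OUT={}
  B1:  IN={}  OUT={b*b, e*e}
  B2:  IN={b*b, e*e}  OUT={b*b, e*e}
  B3:  IN={b*b, e*e}  OUT={b*b, e*e}

Merge at B3: IN[B3] = OUT[B1] ∩ OUT[B2] = {b*b, e*e}
Applying B3's transfer function to that IN value gives OUT[B3] (row B3 above).

Answer: {b*b, e*e}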